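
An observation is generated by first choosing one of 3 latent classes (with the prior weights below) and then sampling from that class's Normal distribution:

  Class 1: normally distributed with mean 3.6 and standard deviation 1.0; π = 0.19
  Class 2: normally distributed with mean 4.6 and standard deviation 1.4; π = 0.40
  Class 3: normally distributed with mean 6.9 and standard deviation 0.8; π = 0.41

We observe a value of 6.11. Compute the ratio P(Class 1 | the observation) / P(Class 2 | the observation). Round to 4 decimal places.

0.0510

Since P(k|x) ∝ P(Z=k) f_k(x), the posterior odds are P(Z=i) f_i(x) / (P(Z=j) f_j(x)).
Normal densities:
  p_1 = 0.0170947
  p_2 = 0.159284
  p_3 = 0.306244
Posterior odds = (P(Z=1)·p_1) / (P(Z=2)·p_2) = (0.19·0.0170947) / (0.40·0.159284) = 0.00324799 / 0.0637134 ≈ 0.0510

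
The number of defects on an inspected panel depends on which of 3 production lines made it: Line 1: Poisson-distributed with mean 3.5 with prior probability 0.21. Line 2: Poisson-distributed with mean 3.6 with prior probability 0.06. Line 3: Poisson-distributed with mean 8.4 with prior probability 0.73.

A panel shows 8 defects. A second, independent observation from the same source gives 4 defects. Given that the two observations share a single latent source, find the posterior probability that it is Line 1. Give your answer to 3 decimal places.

0.120

Apply Bayes' rule: the posterior for each component is proportional to its prior times its likelihood at x.
Since both observations come from the same component, the likelihood for component k is f_k(x₁)·f_k(x₂).
  p_1 = [e^(−3.5)·3.5^8/8! = 0.0168653] × [0.188812] = 0.00318437
  p_2 = [e^(−3.6)·3.6^8/8! = 0.0191179] × [0.191222] = 0.00365576
  p_3 = [e^(−8.4)·8.4^8/8! = 0.138242] × [0.0466479] = 0.0064487
Multiply by the mixture weights:
  π_1·p_1 = 0.21 × 0.00318437 = 0.000668717
  π_2·p_2 = 0.06 × 0.00365576 = 0.000219346
  π_3·p_3 = 0.73 × 0.0064487 = 0.00470755
Evidence: 0.000668717 + 0.000219346 + 0.00470755 = 0.00559562
Responsibility of Line 1: 0.000668717 / 0.00559562 ≈ 0.120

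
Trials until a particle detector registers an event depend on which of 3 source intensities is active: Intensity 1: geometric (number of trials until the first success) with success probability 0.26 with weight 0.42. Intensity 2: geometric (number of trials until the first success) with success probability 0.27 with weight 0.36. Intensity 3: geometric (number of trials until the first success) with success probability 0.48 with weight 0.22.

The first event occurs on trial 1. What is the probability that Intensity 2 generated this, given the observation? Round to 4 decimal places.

By Bayes' theorem, P(k | x) = π_k f_k(x) / Σ_j π_j f_j(x).
Evaluate each component's likelihood at the observed value:
  f_1 = 0.26·(1−0.26)^0 = 0.26·1 = 0.26
  f_2 = 0.27·(1−0.27)^0 = 0.27·1 = 0.27
  f_3 = 0.48·(1−0.48)^0 = 0.48·1 = 0.48
Unnormalised posteriors:
  π_1·f_1 = 0.42 × 0.26 = 0.1092
  π_2·f_2 = 0.36 × 0.27 = 0.0972
  π_3·f_3 = 0.22 × 0.48 = 0.1056
Sum: 0.1092 + 0.0972 + 0.1056 = 0.312
P(Intensity 2 | the observation) = 0.0972 / 0.312 ≈ 0.3115

0.3115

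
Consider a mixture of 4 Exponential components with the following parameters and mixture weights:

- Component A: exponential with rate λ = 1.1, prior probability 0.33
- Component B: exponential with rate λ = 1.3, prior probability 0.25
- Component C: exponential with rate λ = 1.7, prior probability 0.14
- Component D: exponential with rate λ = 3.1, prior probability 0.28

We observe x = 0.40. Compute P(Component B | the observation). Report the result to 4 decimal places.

0.2419

Apply Bayes' rule: the posterior for each component is proportional to its prior times its likelihood at x.
Evaluate each component's likelihood at the observed value:
  p_A = 1.1·e^(−1.1·0.40) = 1.1·e^(−0.4400) = 0.70844
  p_B = 1.3·e^(−1.3·0.40) = 1.3·e^(−0.5200) = 0.772877
  p_C = 1.7·e^(−1.7·0.40) = 1.7·e^(−0.6800) = 0.861249
  p_D = 3.1·e^(−3.1·0.40) = 3.1·e^(−1.2400) = 0.897091
Weight by the priors:
  π_A·p_A = 0.33 × 0.70844 = 0.233785
  π_B·p_B = 0.25 × 0.772877 = 0.193219
  π_C·p_C = 0.14 × 0.861249 = 0.120575
  π_D·p_D = 0.28 × 0.897091 = 0.251186
Evidence: 0.233785 + 0.193219 + 0.120575 + 0.251186 = 0.798765
So the posterior for Component B is 0.193219 / 0.798765 ≈ 0.2419.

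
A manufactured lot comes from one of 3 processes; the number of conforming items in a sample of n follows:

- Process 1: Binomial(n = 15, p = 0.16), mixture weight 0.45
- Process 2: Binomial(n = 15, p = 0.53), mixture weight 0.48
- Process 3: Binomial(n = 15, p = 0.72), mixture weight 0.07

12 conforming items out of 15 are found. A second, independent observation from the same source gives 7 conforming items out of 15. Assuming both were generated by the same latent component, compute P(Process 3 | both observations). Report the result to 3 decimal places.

By Bayes' theorem, P(k | x) = π_k f_k(x) / Σ_j π_j f_j(x).
Since both observations come from the same component, the likelihood for component k is f_k(x₁)·f_k(x₂).
  L_1 = [7.59083e-08] × [0.00428176] = 3.25021e-10
  L_2 = [0.0232068] × [0.179996] = 0.00417713
  L_3 = [0.193854] × [0.024386] = 0.00472733
Multiply by the mixture weights:
  π_1·L_1 = 0.45 × 3.25021e-10 = 1.4626e-10
  π_2·L_2 = 0.48 × 0.00417713 = 0.00200502
  π_3·L_3 = 0.07 × 0.00472733 = 0.000330913
Evidence: 1.4626e-10 + 0.00200502 + 0.000330913 = 0.00233594
P(Process 3 | x) ≈ 0.142

0.142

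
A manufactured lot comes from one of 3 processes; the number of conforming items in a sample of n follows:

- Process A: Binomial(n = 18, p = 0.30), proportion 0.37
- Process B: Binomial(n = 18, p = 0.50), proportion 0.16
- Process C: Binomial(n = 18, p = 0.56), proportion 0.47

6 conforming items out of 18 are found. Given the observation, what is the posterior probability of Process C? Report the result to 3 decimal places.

0.149

By Bayes' theorem, P(k | x) = w_k f_k(x) / Σ_j w_j f_j(x).
Evaluate each component's likelihood at the observed value:
  p_A = 0.187316
  p_B = 0.070816
  p_C = 0.0301461
Prior × likelihood for each component:
  w_A·p_A = 0.37 × 0.187316 = 0.069307
  w_B·p_B = 0.16 × 0.070816 = 0.0113306
  w_C·p_C = 0.47 × 0.0301461 = 0.0141687
Marginal: 0.069307 + 0.0113306 + 0.0141687 = 0.0948063
P(Process C | data) ≈ 0.149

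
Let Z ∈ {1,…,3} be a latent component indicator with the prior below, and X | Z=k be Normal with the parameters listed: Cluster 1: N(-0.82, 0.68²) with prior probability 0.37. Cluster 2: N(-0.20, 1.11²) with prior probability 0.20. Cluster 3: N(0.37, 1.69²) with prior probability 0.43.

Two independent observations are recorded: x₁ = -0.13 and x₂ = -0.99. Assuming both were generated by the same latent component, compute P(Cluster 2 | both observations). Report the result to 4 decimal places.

Apply Bayes' rule: the posterior for each component is proportional to its prior times its likelihood at x.
Since both observations come from the same component, the likelihood for component k is f_k(x₁)·f_k(x₂).
  L_1 = [(1/(0.68·√(2π)))·exp(−(-0.13−-0.82)²/(2·0.68²)) = 0.586680·exp(-0.51481) = 0.350607] × [0.56863] = 0.199365
  L_2 = [(1/(1.11·√(2π)))·exp(−(-0.13−-0.20)²/(2·1.11²)) = 0.359407·exp(-0.00199) = 0.358693] × [0.278994] = 0.100073
  L_3 = [(1/(1.69·√(2π)))·exp(−(-0.13−0.37)²/(2·1.69²)) = 0.236061·exp(-0.04377) = 0.225952] × [0.170765] = 0.0385847
Weight by the priors:
  w_1·L_1 = 0.37 × 0.199365 = 0.0737652
  w_2·L_2 = 0.20 × 0.100073 = 0.0200147
  w_3·L_3 = 0.43 × 0.0385847 = 0.0165914
Marginal: 0.0737652 + 0.0200147 + 0.0165914 = 0.110371
So the posterior for Cluster 2 is 0.0200147 / 0.110371 ≈ 0.1813.

0.1813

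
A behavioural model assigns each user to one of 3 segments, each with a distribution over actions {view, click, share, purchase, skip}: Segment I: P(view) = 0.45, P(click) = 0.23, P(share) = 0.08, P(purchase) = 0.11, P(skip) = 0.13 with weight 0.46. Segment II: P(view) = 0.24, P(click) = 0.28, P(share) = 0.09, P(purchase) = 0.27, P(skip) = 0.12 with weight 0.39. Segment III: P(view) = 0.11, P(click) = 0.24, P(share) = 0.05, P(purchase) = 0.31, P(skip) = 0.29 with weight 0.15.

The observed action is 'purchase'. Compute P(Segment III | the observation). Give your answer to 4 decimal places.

By Bayes' theorem, P(k | x) = π_k f_k(x) / Σ_j π_j f_j(x).
Evaluate each component's likelihood at the observed value:
  f_I = P(purchase | comp) = 0.11
  f_II = P(purchase | comp) = 0.27
  f_III = P(purchase | comp) = 0.31
Multiply by the mixture weights:
  π_I·f_I = 0.46 × 0.11 = 0.0506
  π_II·f_II = 0.39 × 0.27 = 0.1053
  π_III·f_III = 0.15 × 0.31 = 0.0465
Sum: 0.0506 + 0.1053 + 0.0465 = 0.2024
Responsibility of Segment III: 0.0465 / 0.2024 ≈ 0.2297

0.2297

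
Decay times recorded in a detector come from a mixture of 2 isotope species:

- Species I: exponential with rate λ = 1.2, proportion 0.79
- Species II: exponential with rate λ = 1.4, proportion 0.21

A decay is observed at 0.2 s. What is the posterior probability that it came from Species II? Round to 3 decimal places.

0.230

By Bayes' theorem, P(k | x) = P(Z=k) f_k(x) / Σ_j P(Z=j) f_j(x).
Evaluate each component's likelihood at the observed value:
  f_I = 1.2·e^(−1.2·0.2) = 1.2·e^(−0.2400) = 0.943953
  f_II = 1.4·e^(−1.4·0.2) = 1.4·e^(−0.2800) = 1.0581
Multiply by the mixture weights:
  P(Z=I)·f_I = 0.79 × 0.943953 = 0.745723
  P(Z=II)·f_II = 0.21 × 1.0581 = 0.2222
Sum: 0.745723 + 0.2222 = 0.967924
So the posterior for Species II is 0.2222 / 0.967924 ≈ 0.230.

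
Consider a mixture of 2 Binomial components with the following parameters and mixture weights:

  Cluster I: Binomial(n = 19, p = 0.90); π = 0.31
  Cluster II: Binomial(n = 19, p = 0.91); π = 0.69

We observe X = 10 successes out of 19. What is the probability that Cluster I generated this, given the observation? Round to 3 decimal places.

0.509

The responsibility of component k is π_k f_k(x) divided by Σ_j π_j f_j(x).
Component likelihoods at x = 10 successes out of 19:
  L_I = C(19,10)·0.90^10·0.10^9 = 92378·0.348678·1e-09 = 3.22102e-05
  L_II = C(19,10)·0.91^10·0.09^9 = 92378·0.389416·3.8742e-10 = 1.39369e-05
Multiply by the mixture weights:
  π_I·L_I = 0.31 × 3.22102e-05 = 9.98517e-06
  π_II·L_II = 0.69 × 1.39369e-05 = 9.61644e-06
Denominator: 9.98517e-06 + 9.61644e-06 = 1.96016e-05
P(Cluster I | 10 successes out of 19) = 9.98517e-06 / 1.96016e-05 ≈ 0.509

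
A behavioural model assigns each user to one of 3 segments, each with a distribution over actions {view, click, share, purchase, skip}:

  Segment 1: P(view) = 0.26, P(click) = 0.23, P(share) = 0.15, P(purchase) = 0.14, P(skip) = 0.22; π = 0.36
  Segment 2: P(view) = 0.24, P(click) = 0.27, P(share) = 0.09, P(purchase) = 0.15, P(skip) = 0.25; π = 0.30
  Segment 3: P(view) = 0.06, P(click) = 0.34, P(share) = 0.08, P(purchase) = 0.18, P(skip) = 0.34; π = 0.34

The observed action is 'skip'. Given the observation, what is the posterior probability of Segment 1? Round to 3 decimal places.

Apply Bayes' rule: the posterior for each component is proportional to its prior times its likelihood at x.
Categorical probabilities:
  L_1 = P(skip | comp) = 0.22
  L_2 = P(skip | comp) = 0.25
  L_3 = P(skip | comp) = 0.34
Multiply by the mixture weights:
  π_1·L_1 = 0.36 × 0.22 = 0.0792
  π_2·L_2 = 0.30 × 0.25 = 0.075
  π_3·L_3 = 0.34 × 0.34 = 0.1156
Normaliser: 0.0792 + 0.075 + 0.1156 = 0.2698
P(Segment 1 | 'skip') ≈ 0.294

0.294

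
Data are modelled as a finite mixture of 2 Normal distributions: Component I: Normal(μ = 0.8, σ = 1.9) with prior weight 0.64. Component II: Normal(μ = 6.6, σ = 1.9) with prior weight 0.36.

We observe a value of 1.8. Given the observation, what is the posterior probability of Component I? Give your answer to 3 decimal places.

The responsibility of component k is π_k f_k(x) divided by Σ_j π_j f_j(x).
Component likelihoods at x = 1.8:
  p_I = (1/(1.9·√(2π)))·exp(−(1.8−0.8)²/(2·1.9²)) = 0.209970·exp(-0.13850) = 0.182812
  p_II = (1/(1.9·√(2π)))·exp(−(1.8−6.6)²/(2·1.9²)) = 0.209970·exp(-3.19114) = 0.00863503
Weight by the priors:
  π_I·p_I = 0.64 × 0.182812 = 0.117
  π_II·p_II = 0.36 × 0.00863503 = 0.00310861
Normaliser: 0.117 + 0.00310861 = 0.120108
P(Component I | 1.8) = 0.117 / 0.120108 ≈ 0.974

0.974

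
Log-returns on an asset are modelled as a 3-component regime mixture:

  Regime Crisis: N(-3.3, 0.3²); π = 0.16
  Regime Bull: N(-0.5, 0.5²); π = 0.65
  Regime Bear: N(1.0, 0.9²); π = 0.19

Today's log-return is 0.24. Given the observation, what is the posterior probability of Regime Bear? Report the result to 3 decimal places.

The responsibility of component k is w_k f_k(x) divided by Σ_j w_j f_j(x).
Normal densities:
  f_Crisis = 7.73049e-31
  f_Bull = 0.266871
  f_Bear = 0.310329
Multiply by the mixture weights:
  w_Crisis·f_Crisis = 0.16 × 7.73049e-31 = 1.23688e-31
  w_Bull·f_Bull = 0.65 × 0.266871 = 0.173466
  w_Bear·f_Bear = 0.19 × 0.310329 = 0.0589626
Denominator: 1.23688e-31 + 0.173466 + 0.0589626 = 0.232428
Responsibility of Regime Bear: 0.0589626 / 0.232428 ≈ 0.254

0.254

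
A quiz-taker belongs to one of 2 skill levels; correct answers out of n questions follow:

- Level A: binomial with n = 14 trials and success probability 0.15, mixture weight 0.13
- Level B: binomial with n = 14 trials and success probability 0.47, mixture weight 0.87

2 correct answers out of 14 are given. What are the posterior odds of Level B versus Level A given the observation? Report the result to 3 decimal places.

Only the two components matter; the odds are (P(Z=i) f_i(x)) / (P(Z=j) f_j(x)).
Component likelihoods at x = 2 correct answers out of 14:
  L_A = C(14,2)·0.15^2·0.85^12 = 91·0.0225·0.142242 = 0.29124
  L_B = C(14,2)·0.47^2·0.53^12 = 91·0.2209·0.000491259 = 0.00987524
Odds = (0.87/0.13) × (0.00987524/0.29124) = 6.69231 × 0.0339076 ≈ 0.227

0.227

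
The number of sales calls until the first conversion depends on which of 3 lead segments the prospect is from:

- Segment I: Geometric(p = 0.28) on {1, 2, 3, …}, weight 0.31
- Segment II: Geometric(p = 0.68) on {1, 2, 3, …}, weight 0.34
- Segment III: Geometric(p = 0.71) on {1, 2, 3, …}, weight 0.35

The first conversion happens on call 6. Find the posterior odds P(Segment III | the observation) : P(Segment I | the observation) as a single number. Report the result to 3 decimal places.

Only the two components matter; the odds are (w_i f_i(x)) / (w_j f_j(x)).
Component likelihoods at x = 6:
  f_I = 0.0541777
  f_II = 0.0022817
  f_III = 0.00145629
Odds = (0.35/0.31) × (0.00145629/0.0541777) = 1.12903 × 0.0268799 ≈ 0.030

0.030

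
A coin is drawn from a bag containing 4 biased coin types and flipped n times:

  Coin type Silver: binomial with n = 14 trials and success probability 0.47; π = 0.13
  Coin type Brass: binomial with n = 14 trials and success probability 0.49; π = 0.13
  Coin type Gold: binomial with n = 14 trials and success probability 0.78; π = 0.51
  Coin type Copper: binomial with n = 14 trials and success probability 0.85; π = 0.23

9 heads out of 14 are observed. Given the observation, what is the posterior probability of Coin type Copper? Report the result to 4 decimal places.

Apply Bayes' rule: the posterior for each component is proportional to its prior times its likelihood at x.
Evaluate each component's likelihood at the observed value:
  L_Silver = 0.0936967
  L_Brass = 0.112481
  L_Gold = 0.110263
  L_Copper = 0.035212
Weight by the priors:
  P(Z=Silver)·L_Silver = 0.13 × 0.0936967 = 0.0121806
  P(Z=Brass)·L_Brass = 0.13 × 0.112481 = 0.0146225
  P(Z=Gold)·L_Gold = 0.51 × 0.110263 = 0.056234
  P(Z=Copper)·L_Copper = 0.23 × 0.035212 = 0.00809876
Normaliser: 0.0121806 + 0.0146225 + 0.056234 + 0.00809876 = 0.0911359
P(Coin type Copper | data) = 0.00809876 / 0.0911359 ≈ 0.0889

0.0889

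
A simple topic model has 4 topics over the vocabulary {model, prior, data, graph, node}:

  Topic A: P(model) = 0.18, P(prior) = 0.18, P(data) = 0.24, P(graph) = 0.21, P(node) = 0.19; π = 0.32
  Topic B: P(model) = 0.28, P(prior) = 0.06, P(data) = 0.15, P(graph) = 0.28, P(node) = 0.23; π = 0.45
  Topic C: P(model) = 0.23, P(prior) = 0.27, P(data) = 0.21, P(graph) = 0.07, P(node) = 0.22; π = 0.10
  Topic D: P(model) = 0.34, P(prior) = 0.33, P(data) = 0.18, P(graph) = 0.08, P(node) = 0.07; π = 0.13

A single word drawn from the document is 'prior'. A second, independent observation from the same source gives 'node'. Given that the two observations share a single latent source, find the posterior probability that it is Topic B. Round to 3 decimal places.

P(component k | x) = π_k·f_k(x) / marginal(x), where marginal(x) = Σ_j π_j·f_j(x).
Since both observations come from the same component, the likelihood for component k is f_k(x₁)·f_k(x₂).
  p_A = [P(prior | comp) = 0.18] × [0.19] = 0.0342
  p_B = [P(prior | comp) = 0.06] × [0.23] = 0.0138
  p_C = [P(prior | comp) = 0.27] × [0.22] = 0.0594
  p_D = [P(prior | comp) = 0.33] × [0.07] = 0.0231
Multiply by the mixture weights:
  π_A·p_A = 0.32 × 0.0342 = 0.010944
  π_B·p_B = 0.45 × 0.0138 = 0.00621
  π_C·p_C = 0.10 × 0.0594 = 0.00594
  π_D·p_D = 0.13 × 0.0231 = 0.003003
Normaliser: 0.010944 + 0.00621 + 0.00594 + 0.003003 = 0.026097
P(Topic B | x) = 0.00621 / 0.026097 ≈ 0.238

0.238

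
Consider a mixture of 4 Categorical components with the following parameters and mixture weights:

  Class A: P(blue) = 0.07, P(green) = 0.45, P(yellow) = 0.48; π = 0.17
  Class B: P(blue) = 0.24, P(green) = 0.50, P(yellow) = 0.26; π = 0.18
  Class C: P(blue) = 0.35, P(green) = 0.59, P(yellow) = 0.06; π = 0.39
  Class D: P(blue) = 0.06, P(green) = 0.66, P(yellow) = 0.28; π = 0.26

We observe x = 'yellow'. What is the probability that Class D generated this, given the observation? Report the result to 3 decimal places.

0.324

P(component k | x) = π_k·f_k(x) / marginal(x), where marginal(x) = Σ_j π_j·f_j(x).
Categorical probabilities:
  L_A = P(yellow | comp) = 0.48
  L_B = P(yellow | comp) = 0.26
  L_C = P(yellow | comp) = 0.06
  L_D = P(yellow | comp) = 0.28
Multiply by the mixture weights:
  π_A·L_A = 0.17 × 0.48 = 0.0816
  π_B·L_B = 0.18 × 0.26 = 0.0468
  π_C·L_C = 0.39 × 0.06 = 0.0234
  π_D·L_D = 0.26 × 0.28 = 0.0728
Marginal: 0.0816 + 0.0468 + 0.0234 + 0.0728 = 0.2246
P(Class D | x) ≈ 0.324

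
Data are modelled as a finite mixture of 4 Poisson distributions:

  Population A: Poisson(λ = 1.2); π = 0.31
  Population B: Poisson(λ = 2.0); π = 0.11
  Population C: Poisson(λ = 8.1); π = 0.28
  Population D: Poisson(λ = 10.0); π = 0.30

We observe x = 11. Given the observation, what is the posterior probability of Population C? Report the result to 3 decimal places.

0.381

The responsibility of component k is π_k f_k(x) divided by Σ_j π_j f_j(x).
Poisson probabilities:
  L_A = e^(−1.2)·1.2^11/11! = 5.60641e-08
  L_B = e^(−2.0)·2.0^11/11! = 6.94361e-06
  L_C = e^(−8.1)·8.1^11/11! = 0.0748849
  L_D = e^(−10.0)·10.0^11/11! = 0.113736
Prior × likelihood for each component:
  π_A·L_A = 0.31 × 5.60641e-08 = 1.73799e-08
  π_B·L_B = 0.11 × 6.94361e-06 = 7.63797e-07
  π_C·L_C = 0.28 × 0.0748849 = 0.0209678
  π_D·L_D = 0.30 × 0.113736 = 0.0341209
Normaliser: 1.73799e-08 + 7.63797e-07 + 0.0209678 + 0.0341209 = 0.0550895
P(Population C | data) = 0.0209678 / 0.0550895 ≈ 0.381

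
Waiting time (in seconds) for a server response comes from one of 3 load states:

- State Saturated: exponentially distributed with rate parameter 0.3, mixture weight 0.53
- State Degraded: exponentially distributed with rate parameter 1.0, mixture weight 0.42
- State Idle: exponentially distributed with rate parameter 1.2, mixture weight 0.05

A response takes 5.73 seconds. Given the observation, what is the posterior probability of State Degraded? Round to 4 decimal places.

By Bayes' theorem, P(k | x) = π_k f_k(x) / Σ_j π_j f_j(x).
Component likelihoods at x = 5.73 seconds:
  L_Saturated = 0.0537736
  L_Degraded = 0.00324708
  L_Idle = 0.00123872
Prior × likelihood for each component:
  π_Saturated·L_Saturated = 0.53 × 0.0537736 = 0.0285
  π_Degraded·L_Degraded = 0.42 × 0.00324708 = 0.00136377
  π_Idle·L_Idle = 0.05 × 0.00123872 = 6.19359e-05
Marginal: 0.0285 + 0.00136377 + 6.19359e-05 = 0.0299257
P(State Degraded | the observation) ≈ 0.0456

0.0456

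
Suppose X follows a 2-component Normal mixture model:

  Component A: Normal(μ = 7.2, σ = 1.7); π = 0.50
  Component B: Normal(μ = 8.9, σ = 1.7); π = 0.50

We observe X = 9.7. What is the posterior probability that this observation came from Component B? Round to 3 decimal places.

0.725

Apply Bayes' rule: the posterior for each component is proportional to its prior times its likelihood at x.
Normal densities:
  p_A = 0.0795888
  p_B = 0.210074
Prior × likelihood for each component:
  π_A·p_A = 0.50 × 0.0795888 = 0.0397944
  π_B·p_B = 0.50 × 0.210074 = 0.105037
Evidence: 0.0397944 + 0.105037 = 0.144832
P(Component B | 9.7) ≈ 0.725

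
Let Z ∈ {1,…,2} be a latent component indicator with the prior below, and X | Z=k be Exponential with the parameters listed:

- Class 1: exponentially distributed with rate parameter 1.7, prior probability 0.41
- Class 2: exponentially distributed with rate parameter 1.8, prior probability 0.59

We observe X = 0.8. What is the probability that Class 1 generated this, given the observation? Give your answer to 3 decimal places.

0.416

Posterior ∝ prior × likelihood, so P(k | x) ∝ π_k f_k(x); normalise over all components.
Component likelihoods at x = 0.8:
  p_1 = 1.7·e^(−1.7·0.8) = 1.7·e^(−1.3600) = 0.436323
  p_2 = 1.8·e^(−1.8·0.8) = 1.8·e^(−1.4400) = 0.42647
Multiply by the mixture weights:
  π_1·p_1 = 0.41 × 0.436323 = 0.178893
  π_2·p_2 = 0.59 × 0.42647 = 0.251617
Evidence: 0.178893 + 0.251617 = 0.43051
P(Class 1 | 0.8) ≈ 0.416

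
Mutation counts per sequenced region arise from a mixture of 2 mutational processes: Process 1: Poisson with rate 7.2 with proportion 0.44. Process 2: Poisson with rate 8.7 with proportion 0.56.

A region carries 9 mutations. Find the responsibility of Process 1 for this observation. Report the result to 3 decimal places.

0.391

The responsibility of component k is π_k f_k(x) divided by Σ_j π_j f_j(x).
Poisson probabilities:
  f_1 = e^(−7.2)·7.2^9/9! = 0.106982
  f_2 = e^(−8.7)·8.7^9/9! = 0.131084
Weight by the priors:
  π_1·f_1 = 0.44 × 0.106982 = 0.0470719
  π_2·f_2 = 0.56 × 0.131084 = 0.0734068
Evidence: 0.0470719 + 0.0734068 = 0.120479
P(Process 1 | data) ≈ 0.391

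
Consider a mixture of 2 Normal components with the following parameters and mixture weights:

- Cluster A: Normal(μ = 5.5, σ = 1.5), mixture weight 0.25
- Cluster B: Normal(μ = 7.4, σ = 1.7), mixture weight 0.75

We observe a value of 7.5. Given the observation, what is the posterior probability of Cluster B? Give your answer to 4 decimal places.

Posterior ∝ prior × likelihood, so P(k | x) ∝ w_k f_k(x); normalise over all components.
Normal densities:
  p_A = (1/(1.5·√(2π)))·exp(−(7.5−5.5)²/(2·1.5²)) = 0.265962·exp(-0.88889) = 0.10934
  p_B = (1/(1.7·√(2π)))·exp(−(7.5−7.4)²/(2·1.7²)) = 0.234672·exp(-0.00173) = 0.234266
Multiply by the mixture weights:
  w_A·p_A = 0.25 × 0.10934 = 0.027335
  w_B·p_B = 0.75 × 0.234266 = 0.1757
Denominator: 0.027335 + 0.1757 = 0.203035
P(Cluster B | 7.5) ≈ 0.8654

0.8654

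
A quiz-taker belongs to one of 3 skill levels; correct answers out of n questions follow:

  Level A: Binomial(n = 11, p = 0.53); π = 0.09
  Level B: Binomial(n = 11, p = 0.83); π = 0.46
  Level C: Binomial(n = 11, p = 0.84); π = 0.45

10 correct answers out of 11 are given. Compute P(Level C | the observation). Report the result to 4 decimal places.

P(component k | x) = π_k·f_k(x) / marginal(x), where marginal(x) = Σ_j π_j·f_j(x).
Binomial probabilities:
  p_A = C(11,10)·0.53^10·0.47^1 = 11·0.00174887·0.47 = 0.00904168
  p_B = C(11,10)·0.83^10·0.17^1 = 11·0.15516·0.17 = 0.29015
  p_C = C(11,10)·0.84^10·0.16^1 = 11·0.174901·0.16 = 0.307826
Weight by the priors:
  π_A·p_A = 0.09 × 0.00904168 = 0.000813751
  π_B·p_B = 0.46 × 0.29015 = 0.133469
  π_C·p_C = 0.45 × 0.307826 = 0.138522
Evidence: 0.000813751 + 0.133469 + 0.138522 = 0.272805
So the posterior for Level C is 0.138522 / 0.272805 ≈ 0.5078.

0.5078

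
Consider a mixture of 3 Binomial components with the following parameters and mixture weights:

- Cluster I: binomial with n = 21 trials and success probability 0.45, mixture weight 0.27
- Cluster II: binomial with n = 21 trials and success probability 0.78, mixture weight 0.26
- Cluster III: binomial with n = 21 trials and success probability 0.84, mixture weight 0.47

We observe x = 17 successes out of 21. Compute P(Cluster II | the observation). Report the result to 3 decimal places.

0.359

The responsibility of component k is w_k f_k(x) divided by Σ_j w_j f_j(x).
Evaluate each component's likelihood at the observed value:
  p_I = 0.000696831
  p_II = 0.205288
  p_III = 0.202438
Prior × likelihood for each component:
  w_I·p_I = 0.27 × 0.000696831 = 0.000188144
  w_II·p_II = 0.26 × 0.205288 = 0.0533748
  w_III·p_III = 0.47 × 0.202438 = 0.0951458
Evidence: 0.000188144 + 0.0533748 + 0.0951458 = 0.148709
P(Cluster II | the observation) ≈ 0.359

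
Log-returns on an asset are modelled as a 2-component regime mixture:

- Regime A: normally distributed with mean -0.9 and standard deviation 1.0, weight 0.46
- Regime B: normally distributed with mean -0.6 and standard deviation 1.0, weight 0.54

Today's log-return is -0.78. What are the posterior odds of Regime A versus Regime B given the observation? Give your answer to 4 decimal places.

0.8596

The posterior odds equal the prior odds times the likelihood ratio: (w_i/w_j)·(f_i(x)/f_j(x)).
Evaluate each component's likelihood at the observed value:
  L_A = (1/(1.0·√(2π)))·exp(−(-0.78−-0.9)²/(2·1.0²)) = 0.398942·exp(-0.00720) = 0.39608
  L_B = (1/(1.0·√(2π)))·exp(−(-0.78−-0.6)²/(2·1.0²)) = 0.398942·exp(-0.01620) = 0.392531
0.182197 / 0.211967 ≈ 0.8596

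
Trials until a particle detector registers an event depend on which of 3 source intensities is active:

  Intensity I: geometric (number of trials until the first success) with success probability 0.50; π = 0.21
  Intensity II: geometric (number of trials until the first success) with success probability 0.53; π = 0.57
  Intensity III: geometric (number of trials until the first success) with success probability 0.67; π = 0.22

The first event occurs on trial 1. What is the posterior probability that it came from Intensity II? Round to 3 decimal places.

0.545

Posterior ∝ prior × likelihood, so P(k | x) ∝ w_k f_k(x); normalise over all components.
Component likelihoods at x = 1:
  L_I = 0.5
  L_II = 0.53
  L_III = 0.67
Prior × likelihood for each component:
  w_I·L_I = 0.21 × 0.5 = 0.105
  w_II·L_II = 0.57 × 0.53 = 0.3021
  w_III·L_III = 0.22 × 0.67 = 0.1474
Normaliser: 0.105 + 0.3021 + 0.1474 = 0.5545
So the posterior for Intensity II is 0.3021 / 0.5545 ≈ 0.545.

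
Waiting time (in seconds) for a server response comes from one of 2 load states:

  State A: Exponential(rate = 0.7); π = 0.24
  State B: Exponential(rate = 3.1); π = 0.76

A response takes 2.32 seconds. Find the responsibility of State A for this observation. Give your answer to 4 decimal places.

0.9492

Posterior ∝ prior × likelihood, so P(k | x) ∝ π_k f_k(x); normalise over all components.
Component likelihoods at x = 2.32 seconds:
  p_A = 0.7·e^(−0.7·2.32) = 0.7·e^(−1.6240) = 0.137976
  p_B = 3.1·e^(−3.1·2.32) = 3.1·e^(−7.1920) = 0.00233301
Prior × likelihood for each component:
  π_A·p_A = 0.24 × 0.137976 = 0.0331143
  π_B·p_B = 0.76 × 0.00233301 = 0.00177308
Denominator: 0.0331143 + 0.00177308 = 0.0348873
Responsibility of State A: 0.0331143 / 0.0348873 ≈ 0.9492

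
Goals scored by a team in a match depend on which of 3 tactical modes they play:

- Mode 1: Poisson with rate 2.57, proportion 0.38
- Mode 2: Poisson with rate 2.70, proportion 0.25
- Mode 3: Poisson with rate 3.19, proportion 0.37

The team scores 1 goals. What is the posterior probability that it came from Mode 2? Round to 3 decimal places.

0.269

Apply Bayes' rule: the posterior for each component is proportional to its prior times its likelihood at x.
Evaluate each component's likelihood at the observed value:
  L_1 = e^(−2.57)·2.57^1/1! = 0.196696
  L_2 = e^(−2.70)·2.70^1/1! = 0.181455
  L_3 = e^(−3.19)·3.19^1/1! = 0.131338
Multiply by the mixture weights:
  w_1·L_1 = 0.38 × 0.196696 = 0.0747446
  w_2·L_2 = 0.25 × 0.181455 = 0.0453637
  w_3·L_3 = 0.37 × 0.131338 = 0.0485952
Normaliser: 0.0747446 + 0.0453637 + 0.0485952 = 0.168703
Responsibility of Mode 2: 0.0453637 / 0.168703 ≈ 0.269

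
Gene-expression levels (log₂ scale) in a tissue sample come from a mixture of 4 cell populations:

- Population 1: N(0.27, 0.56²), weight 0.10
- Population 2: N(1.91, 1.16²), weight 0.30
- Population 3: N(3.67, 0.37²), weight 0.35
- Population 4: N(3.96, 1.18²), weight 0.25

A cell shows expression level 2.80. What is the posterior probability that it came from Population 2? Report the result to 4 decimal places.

P(component k | x) = P(Z=k)·f_k(x) / marginal(x), where marginal(x) = Σ_j P(Z=j)·f_j(x).
Component likelihoods at x = 2.80:
  f_1 = (1/(0.56·√(2π)))·exp(−(2.80−0.27)²/(2·0.56²)) = 0.712397·exp(-10.20552) = 2.63343e-05
  f_2 = (1/(1.16·√(2π)))·exp(−(2.80−1.91)²/(2·1.16²)) = 0.343916·exp(-0.29433) = 0.256228
  f_3 = (1/(0.37·√(2π)))·exp(−(2.80−3.67)²/(2·0.37²)) = 1.078222·exp(-2.76443) = 0.0679412
  f_4 = (1/(1.18·√(2π)))·exp(−(2.80−3.96)²/(2·1.18²)) = 0.338087·exp(-0.48319) = 0.208535
Prior × likelihood for each component:
  P(Z=1)·f_1 = 0.10 × 2.63343e-05 = 2.63343e-06
  P(Z=2)·f_2 = 0.30 × 0.256228 = 0.0768684
  P(Z=3)·f_3 = 0.35 × 0.0679412 = 0.0237794
  P(Z=4)·f_4 = 0.25 × 0.208535 = 0.0521338
Normaliser: 2.63343e-06 + 0.0768684 + 0.0237794 + 0.0521338 = 0.152784
Responsibility of Population 2: 0.0768684 / 0.152784 ≈ 0.5031

0.5031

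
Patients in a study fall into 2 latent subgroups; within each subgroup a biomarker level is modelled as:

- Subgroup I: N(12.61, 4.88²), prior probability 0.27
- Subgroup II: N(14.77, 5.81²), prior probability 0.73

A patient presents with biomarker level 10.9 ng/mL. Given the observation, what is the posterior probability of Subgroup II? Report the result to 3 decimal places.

Posterior ∝ prior × likelihood, so P(k | x) ∝ w_k f_k(x); normalise over all components.
Normal densities:
  f_I = 0.0768825
  f_II = 0.0550035
Multiply by the mixture weights:
  w_I·f_I = 0.27 × 0.0768825 = 0.0207583
  w_II·f_II = 0.73 × 0.0550035 = 0.0401525
Denominator: 0.0207583 + 0.0401525 = 0.0609108
Responsibility of Subgroup II: 0.0401525 / 0.0609108 ≈ 0.659

0.659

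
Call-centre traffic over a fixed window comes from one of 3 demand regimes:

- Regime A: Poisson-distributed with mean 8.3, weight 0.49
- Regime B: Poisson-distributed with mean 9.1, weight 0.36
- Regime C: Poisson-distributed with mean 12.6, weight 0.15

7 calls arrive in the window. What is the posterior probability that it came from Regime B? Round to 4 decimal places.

0.3685

P(component k | x) = π_k·f_k(x) / marginal(x), where marginal(x) = Σ_j π_j·f_j(x).
Poisson probabilities:
  L_A = 0.133805
  L_B = 0.114493
  L_C = 0.0337328
Weight by the priors:
  π_A·L_A = 0.49 × 0.133805 = 0.0655644
  π_B·L_B = 0.36 × 0.114493 = 0.0412175
  π_C·L_C = 0.15 × 0.0337328 = 0.00505992
Evidence: 0.0655644 + 0.0412175 + 0.00505992 = 0.111842
Responsibility of Regime B: 0.0412175 / 0.111842 ≈ 0.3685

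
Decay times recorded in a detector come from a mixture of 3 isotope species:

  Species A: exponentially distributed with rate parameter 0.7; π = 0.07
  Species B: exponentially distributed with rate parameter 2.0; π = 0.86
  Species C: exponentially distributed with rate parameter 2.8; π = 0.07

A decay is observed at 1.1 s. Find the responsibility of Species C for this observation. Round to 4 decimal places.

0.0405

Posterior ∝ prior × likelihood, so P(k | x) ∝ π_k f_k(x); normalise over all components.
Evaluate each component's likelihood at the observed value:
  p_A = 0.324109
  p_B = 0.221606
  p_C = 0.128686
Unnormalised posteriors:
  π_A·p_A = 0.07 × 0.324109 = 0.0226876
  π_B·p_B = 0.86 × 0.221606 = 0.190581
  π_C·p_C = 0.07 × 0.128686 = 0.00900801
Sum: 0.0226876 + 0.190581 + 0.00900801 = 0.222277
P(Species C | 1.1 s) = 0.00900801 / 0.222277 ≈ 0.0405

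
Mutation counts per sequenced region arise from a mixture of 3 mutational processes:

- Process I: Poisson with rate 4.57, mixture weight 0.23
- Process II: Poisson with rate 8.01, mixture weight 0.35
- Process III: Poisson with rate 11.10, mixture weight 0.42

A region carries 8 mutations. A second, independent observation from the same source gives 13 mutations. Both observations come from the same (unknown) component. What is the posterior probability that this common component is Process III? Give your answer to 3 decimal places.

0.700

The responsibility of component k is P(Z=k) f_k(x) divided by Σ_j P(Z=j) f_j(x).
Since both observations come from the same component, the likelihood for component k is f_k(x₁)·f_k(x₂).
  L_I = [0.0488746] × [0.000630819] = 3.0831e-05
  L_II = [0.139586] × [0.0298019] = 0.00415991
  L_III = [0.0863763] × [0.0942431] = 0.00814037
Prior × likelihood for each component:
  P(Z=I)·L_I = 0.23 × 3.0831e-05 = 7.09113e-06
  P(Z=II)·L_II = 0.35 × 0.00415991 = 0.00145597
  P(Z=III)·L_III = 0.42 × 0.00814037 = 0.00341896
Denominator: 7.09113e-06 + 0.00145597 + 0.00341896 = 0.00488202
So the posterior for Process III is 0.00341896 / 0.00488202 ≈ 0.700.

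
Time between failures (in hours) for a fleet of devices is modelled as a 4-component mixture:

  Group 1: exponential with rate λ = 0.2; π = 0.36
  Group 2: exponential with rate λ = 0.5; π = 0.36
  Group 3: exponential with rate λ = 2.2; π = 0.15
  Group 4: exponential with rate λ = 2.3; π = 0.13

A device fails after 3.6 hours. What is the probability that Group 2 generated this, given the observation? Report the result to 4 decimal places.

The responsibility of component k is P(Z=k) f_k(x) divided by Σ_j P(Z=j) f_j(x).
Exponential densities:
  f_1 = 0.2·e^(−0.2·3.6) = 0.2·e^(−0.7200) = 0.0973505
  f_2 = 0.5·e^(−0.5·3.6) = 0.5·e^(−1.8000) = 0.0826494
  f_3 = 2.2·e^(−2.2·3.6) = 2.2·e^(−7.9200) = 0.000799485
  f_4 = 2.3·e^(−2.3·3.6) = 2.3·e^(−8.2800) = 0.000583136
Prior × likelihood for each component:
  P(Z=1)·f_1 = 0.36 × 0.0973505 = 0.0350462
  P(Z=2)·f_2 = 0.36 × 0.0826494 = 0.0297538
  P(Z=3)·f_3 = 0.15 × 0.000799485 = 0.000119923
  P(Z=4)·f_4 = 0.13 × 0.000583136 = 7.58076e-05
Normaliser: 0.0350462 + 0.0297538 + 0.000119923 + 7.58076e-05 = 0.0649957
P(Group 2 | x) = 0.0297538 / 0.0649957 ≈ 0.4578

0.4578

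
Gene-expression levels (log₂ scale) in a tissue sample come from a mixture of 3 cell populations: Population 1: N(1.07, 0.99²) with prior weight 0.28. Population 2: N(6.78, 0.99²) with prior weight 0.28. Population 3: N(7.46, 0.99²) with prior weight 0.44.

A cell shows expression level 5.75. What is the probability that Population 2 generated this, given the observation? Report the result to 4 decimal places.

0.6221

By Bayes' theorem, P(k | x) = P(Z=k) f_k(x) / Σ_j P(Z=j) f_j(x).
Component likelihoods at x = 5.75:
  L_1 = 5.65799e-06
  L_2 = 0.234545
  L_3 = 0.0906614
Unnormalised posteriors:
  P(Z=1)·L_1 = 0.28 × 5.65799e-06 = 1.58424e-06
  P(Z=2)·L_2 = 0.28 × 0.234545 = 0.0656726
  P(Z=3)·L_3 = 0.44 × 0.0906614 = 0.039891
Evidence: 1.58424e-06 + 0.0656726 + 0.039891 = 0.105565
So the posterior for Population 2 is 0.0656726 / 0.105565 ≈ 0.6221.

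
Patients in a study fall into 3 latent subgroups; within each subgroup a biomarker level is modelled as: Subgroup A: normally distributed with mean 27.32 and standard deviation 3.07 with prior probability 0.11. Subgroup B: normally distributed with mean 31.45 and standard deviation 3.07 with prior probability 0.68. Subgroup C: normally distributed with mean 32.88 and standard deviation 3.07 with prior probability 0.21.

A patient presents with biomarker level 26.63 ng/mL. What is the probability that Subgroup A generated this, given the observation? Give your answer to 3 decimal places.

0.323

Posterior ∝ prior × likelihood, so P(k | x) ∝ π_k f_k(x); normalise over all components.
Evaluate each component's likelihood at the observed value:
  f_A = 0.126708
  f_B = 0.0378881
  f_C = 0.0163599
Unnormalised posteriors:
  π_A·f_A = 0.11 × 0.126708 = 0.0139378
  π_B·f_B = 0.68 × 0.0378881 = 0.0257639
  π_C·f_C = 0.21 × 0.0163599 = 0.00343559
Normaliser: 0.0139378 + 0.0257639 + 0.00343559 = 0.0431374
Responsibility of Subgroup A: 0.0139378 / 0.0431374 ≈ 0.323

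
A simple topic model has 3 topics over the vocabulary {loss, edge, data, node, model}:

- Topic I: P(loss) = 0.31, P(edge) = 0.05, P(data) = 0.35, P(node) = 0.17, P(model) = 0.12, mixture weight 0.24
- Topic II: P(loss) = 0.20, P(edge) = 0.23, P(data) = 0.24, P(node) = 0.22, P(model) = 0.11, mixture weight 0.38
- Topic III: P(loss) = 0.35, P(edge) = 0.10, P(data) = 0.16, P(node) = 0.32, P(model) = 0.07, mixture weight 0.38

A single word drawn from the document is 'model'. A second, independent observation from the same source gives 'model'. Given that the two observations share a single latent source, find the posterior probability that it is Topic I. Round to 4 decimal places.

0.3485

Posterior ∝ prior × likelihood, so P(k | x) ∝ w_k f_k(x); normalise over all components.
Since both observations come from the same component, the likelihood for component k is f_k(x₁)·f_k(x₂).
  L_I = [0.12] × [0.12] = 0.0144
  L_II = [0.11] × [0.11] = 0.0121
  L_III = [0.07] × [0.07] = 0.0049
Weight by the priors:
  w_I·L_I = 0.24 × 0.0144 = 0.003456
  w_II·L_II = 0.38 × 0.0121 = 0.004598
  w_III·L_III = 0.38 × 0.0049 = 0.001862
Denominator: 0.003456 + 0.004598 + 0.001862 = 0.009916
P(Topic I | x) = 0.003456 / 0.009916 ≈ 0.3485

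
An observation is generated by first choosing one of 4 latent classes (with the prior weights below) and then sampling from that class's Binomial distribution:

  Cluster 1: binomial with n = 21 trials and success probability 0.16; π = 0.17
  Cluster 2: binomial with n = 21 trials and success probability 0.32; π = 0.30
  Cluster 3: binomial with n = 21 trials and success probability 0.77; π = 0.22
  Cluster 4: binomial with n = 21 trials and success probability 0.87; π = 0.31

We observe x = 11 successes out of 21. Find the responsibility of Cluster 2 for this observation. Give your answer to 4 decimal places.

P(component k | x) = π_k·f_k(x) / marginal(x), where marginal(x) = Σ_j π_j·f_j(x).
Component likelihoods at x = 11 successes out of 21:
  L_1 = C(21,11)·0.16^11·0.84^10 = 352716·1.75922e-09·0.174901 = 0.000108527
  L_2 = C(21,11)·0.32^11·0.68^10 = 352716·3.60288e-06·0.0211392 = 0.0268636
  L_3 = C(21,11)·0.77^11·0.23^10 = 352716·0.0564154·4.14265e-07 = 0.00824331
  L_4 = C(21,11)·0.87^11·0.13^10 = 352716·0.216128·1.37858e-09 = 0.000105092
Multiply by the mixture weights:
  π_1·L_1 = 0.17 × 0.000108527 = 1.84496e-05
  π_2·L_2 = 0.30 × 0.0268636 = 0.00805908
  π_3·L_3 = 0.22 × 0.00824331 = 0.00181353
  π_4·L_4 = 0.31 × 0.000105092 = 3.25786e-05
Sum: 1.84496e-05 + 0.00805908 + 0.00181353 + 3.25786e-05 = 0.00992363
P(Cluster 2 | x) ≈ 0.8121

0.8121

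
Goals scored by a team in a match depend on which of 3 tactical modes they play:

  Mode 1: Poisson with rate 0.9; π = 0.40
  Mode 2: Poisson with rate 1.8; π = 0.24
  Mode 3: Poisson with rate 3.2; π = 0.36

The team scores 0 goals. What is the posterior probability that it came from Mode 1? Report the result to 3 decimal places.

0.750

Posterior ∝ prior × likelihood, so P(k | x) ∝ w_k f_k(x); normalise over all components.
Component likelihoods at x = 0 goals:
  p_1 = e^(−0.9)·0.9^0/0! = 0.40657
  p_2 = e^(−1.8)·1.8^0/0! = 0.165299
  p_3 = e^(−3.2)·3.2^0/0! = 0.0407622
Prior × likelihood for each component:
  w_1·p_1 = 0.40 × 0.40657 = 0.162628
  w_2·p_2 = 0.24 × 0.165299 = 0.0396717
  w_3·p_3 = 0.36 × 0.0407622 = 0.0146744
Denominator: 0.162628 + 0.0396717 + 0.0146744 = 0.216974
Responsibility of Mode 1: 0.162628 / 0.216974 ≈ 0.750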